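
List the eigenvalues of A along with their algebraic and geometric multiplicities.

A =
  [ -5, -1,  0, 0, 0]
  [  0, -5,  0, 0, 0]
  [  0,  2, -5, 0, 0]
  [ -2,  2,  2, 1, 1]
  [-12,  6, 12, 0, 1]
λ = -5: alg = 3, geom = 2; λ = 1: alg = 2, geom = 1

Step 1 — factor the characteristic polynomial to read off the algebraic multiplicities:
  χ_A(x) = (x - 1)^2*(x + 5)^3

Step 2 — compute geometric multiplicities via the rank-nullity identity g(λ) = n − rank(A − λI):
  rank(A − (-5)·I) = 3, so dim ker(A − (-5)·I) = n − 3 = 2
  rank(A − (1)·I) = 4, so dim ker(A − (1)·I) = n − 4 = 1

Summary:
  λ = -5: algebraic multiplicity = 3, geometric multiplicity = 2
  λ = 1: algebraic multiplicity = 2, geometric multiplicity = 1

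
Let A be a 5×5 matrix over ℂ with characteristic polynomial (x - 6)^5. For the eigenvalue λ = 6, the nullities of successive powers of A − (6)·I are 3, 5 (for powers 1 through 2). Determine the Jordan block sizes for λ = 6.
Block sizes for λ = 6: [2, 2, 1]

From the dimensions of kernels of powers, the number of Jordan blocks of size at least j is d_j − d_{j−1} where d_j = dim ker(N^j) (with d_0 = 0). Computing the differences gives [3, 2].
The number of blocks of size exactly k is (#blocks of size ≥ k) − (#blocks of size ≥ k + 1), so the partition is: 1 block(s) of size 1, 2 block(s) of size 2.
In nonincreasing order the block sizes are [2, 2, 1].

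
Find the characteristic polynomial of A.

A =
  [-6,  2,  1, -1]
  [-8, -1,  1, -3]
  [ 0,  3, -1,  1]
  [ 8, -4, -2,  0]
x^4 + 8*x^3 + 24*x^2 + 32*x + 16

Expanding det(x·I − A) (e.g. by cofactor expansion or by noting that A is similar to its Jordan form J, which has the same characteristic polynomial as A) gives
  χ_A(x) = x^4 + 8*x^3 + 24*x^2 + 32*x + 16
which factors as (x + 2)^4. The eigenvalues (with algebraic multiplicities) are λ = -2 with multiplicity 4.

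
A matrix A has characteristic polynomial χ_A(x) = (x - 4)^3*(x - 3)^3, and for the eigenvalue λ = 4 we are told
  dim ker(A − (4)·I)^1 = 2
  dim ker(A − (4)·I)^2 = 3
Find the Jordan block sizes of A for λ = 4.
Block sizes for λ = 4: [2, 1]

From the dimensions of kernels of powers, the number of Jordan blocks of size at least j is d_j − d_{j−1} where d_j = dim ker(N^j) (with d_0 = 0). Computing the differences gives [2, 1].
The number of blocks of size exactly k is (#blocks of size ≥ k) − (#blocks of size ≥ k + 1), so the partition is: 1 block(s) of size 1, 1 block(s) of size 2.
In nonincreasing order the block sizes are [2, 1].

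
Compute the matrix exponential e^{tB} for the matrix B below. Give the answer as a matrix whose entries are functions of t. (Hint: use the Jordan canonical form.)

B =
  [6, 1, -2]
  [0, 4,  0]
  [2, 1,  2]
e^{tB} =
  [2*t*exp(4*t) + exp(4*t), t*exp(4*t), -2*t*exp(4*t)]
  [0, exp(4*t), 0]
  [2*t*exp(4*t), t*exp(4*t), -2*t*exp(4*t) + exp(4*t)]

Strategy: write B = P · J · P⁻¹ where J is a Jordan canonical form, so e^{tB} = P · e^{tJ} · P⁻¹, and e^{tJ} can be computed block-by-block.

B has Jordan form
J =
  [4, 1, 0]
  [0, 4, 0]
  [0, 0, 4]
(up to reordering of blocks).

Per-block formulas:
  For a 1×1 block at λ = 4: exp(t · [4]) = [e^(4t)].
  For a 2×2 Jordan block J_2(4): exp(t · J_2(4)) = e^(4t)·(I + t·N), where N is the 2×2 nilpotent shift.

After assembling e^{tJ} and conjugating by P, we get:

e^{tB} =
  [2*t*exp(4*t) + exp(4*t), t*exp(4*t), -2*t*exp(4*t)]
  [0, exp(4*t), 0]
  [2*t*exp(4*t), t*exp(4*t), -2*t*exp(4*t) + exp(4*t)]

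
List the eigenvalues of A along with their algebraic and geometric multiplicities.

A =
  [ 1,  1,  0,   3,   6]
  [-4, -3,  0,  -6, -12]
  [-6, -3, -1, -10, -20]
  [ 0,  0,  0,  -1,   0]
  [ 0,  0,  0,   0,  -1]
λ = -1: alg = 5, geom = 3

Step 1 — factor the characteristic polynomial to read off the algebraic multiplicities:
  χ_A(x) = (x + 1)^5

Step 2 — compute geometric multiplicities via the rank-nullity identity g(λ) = n − rank(A − λI):
  rank(A − (-1)·I) = 2, so dim ker(A − (-1)·I) = n − 2 = 3

Summary:
  λ = -1: algebraic multiplicity = 5, geometric multiplicity = 3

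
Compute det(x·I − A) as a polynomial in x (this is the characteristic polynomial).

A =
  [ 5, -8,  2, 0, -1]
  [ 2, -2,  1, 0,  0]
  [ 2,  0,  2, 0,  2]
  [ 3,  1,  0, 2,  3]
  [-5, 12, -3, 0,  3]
x^5 - 10*x^4 + 40*x^3 - 80*x^2 + 80*x - 32

Expanding det(x·I − A) (e.g. by cofactor expansion or by noting that A is similar to its Jordan form J, which has the same characteristic polynomial as A) gives
  χ_A(x) = x^5 - 10*x^4 + 40*x^3 - 80*x^2 + 80*x - 32
which factors as (x - 2)^5. The eigenvalues (with algebraic multiplicities) are λ = 2 with multiplicity 5.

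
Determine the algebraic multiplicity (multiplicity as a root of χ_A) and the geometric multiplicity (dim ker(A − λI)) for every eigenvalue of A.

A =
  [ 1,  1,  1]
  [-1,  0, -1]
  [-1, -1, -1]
λ = 0: alg = 3, geom = 1

Step 1 — factor the characteristic polynomial to read off the algebraic multiplicities:
  χ_A(x) = x^3

Step 2 — compute geometric multiplicities via the rank-nullity identity g(λ) = n − rank(A − λI):
  rank(A − (0)·I) = 2, so dim ker(A − (0)·I) = n − 2 = 1

Summary:
  λ = 0: algebraic multiplicity = 3, geometric multiplicity = 1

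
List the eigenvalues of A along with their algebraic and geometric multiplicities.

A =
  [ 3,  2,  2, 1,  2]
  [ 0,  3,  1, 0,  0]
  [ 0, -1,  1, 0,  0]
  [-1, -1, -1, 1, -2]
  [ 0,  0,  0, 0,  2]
λ = 2: alg = 5, geom = 3

Step 1 — factor the characteristic polynomial to read off the algebraic multiplicities:
  χ_A(x) = (x - 2)^5

Step 2 — compute geometric multiplicities via the rank-nullity identity g(λ) = n − rank(A − λI):
  rank(A − (2)·I) = 2, so dim ker(A − (2)·I) = n − 2 = 3

Summary:
  λ = 2: algebraic multiplicity = 5, geometric multiplicity = 3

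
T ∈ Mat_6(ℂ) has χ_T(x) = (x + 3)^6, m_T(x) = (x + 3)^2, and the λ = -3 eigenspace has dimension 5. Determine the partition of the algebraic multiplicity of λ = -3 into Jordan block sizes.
Block sizes for λ = -3: [2, 1, 1, 1, 1]

Step 1 — from the characteristic polynomial, algebraic multiplicity of λ = -3 is 6. From dim ker(T − (-3)·I) = 5, there are exactly 5 Jordan blocks for λ = -3.
Step 2 — from the minimal polynomial, the factor (x + 3)^2 tells us the largest block for λ = -3 has size 2.
Step 3 — with total size 6, 5 blocks, and largest block 2, the block sizes (in nonincreasing order) are [2, 1, 1, 1, 1].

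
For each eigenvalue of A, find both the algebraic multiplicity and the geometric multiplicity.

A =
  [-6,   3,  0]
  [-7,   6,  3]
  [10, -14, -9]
λ = -3: alg = 3, geom = 1

Step 1 — factor the characteristic polynomial to read off the algebraic multiplicities:
  χ_A(x) = (x + 3)^3

Step 2 — compute geometric multiplicities via the rank-nullity identity g(λ) = n − rank(A − λI):
  rank(A − (-3)·I) = 2, so dim ker(A − (-3)·I) = n − 2 = 1

Summary:
  λ = -3: algebraic multiplicity = 3, geometric multiplicity = 1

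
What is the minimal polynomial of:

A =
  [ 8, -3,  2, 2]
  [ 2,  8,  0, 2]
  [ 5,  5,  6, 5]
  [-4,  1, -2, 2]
x^2 - 12*x + 36

The characteristic polynomial is χ_A(x) = (x - 6)^4, so the eigenvalues are known. The minimal polynomial is
  m_A(x) = Π_λ (x − λ)^{k_λ}
where k_λ is the size of the *largest* Jordan block for λ (equivalently, the smallest k with (A − λI)^k v = 0 for every generalised eigenvector v of λ).

  λ = 6: largest Jordan block has size 2, contributing (x − 6)^2

So m_A(x) = (x - 6)^2 = x^2 - 12*x + 36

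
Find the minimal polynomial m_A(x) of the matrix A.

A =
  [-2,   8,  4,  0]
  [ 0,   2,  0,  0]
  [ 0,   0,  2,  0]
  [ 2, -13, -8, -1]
x^3 + x^2 - 4*x - 4

The characteristic polynomial is χ_A(x) = (x - 2)^2*(x + 1)*(x + 2), so the eigenvalues are known. The minimal polynomial is
  m_A(x) = Π_λ (x − λ)^{k_λ}
where k_λ is the size of the *largest* Jordan block for λ (equivalently, the smallest k with (A − λI)^k v = 0 for every generalised eigenvector v of λ).

  λ = -2: largest Jordan block has size 1, contributing (x + 2)
  λ = -1: largest Jordan block has size 1, contributing (x + 1)
  λ = 2: largest Jordan block has size 1, contributing (x − 2)

So m_A(x) = (x - 2)*(x + 1)*(x + 2) = x^3 + x^2 - 4*x - 4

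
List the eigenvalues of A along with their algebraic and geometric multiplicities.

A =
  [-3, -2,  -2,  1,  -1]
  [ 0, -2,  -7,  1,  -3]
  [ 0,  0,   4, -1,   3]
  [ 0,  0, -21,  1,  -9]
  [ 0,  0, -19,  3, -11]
λ = -3: alg = 1, geom = 1; λ = -2: alg = 4, geom = 2

Step 1 — factor the characteristic polynomial to read off the algebraic multiplicities:
  χ_A(x) = (x + 2)^4*(x + 3)

Step 2 — compute geometric multiplicities via the rank-nullity identity g(λ) = n − rank(A − λI):
  rank(A − (-3)·I) = 4, so dim ker(A − (-3)·I) = n − 4 = 1
  rank(A − (-2)·I) = 3, so dim ker(A − (-2)·I) = n − 3 = 2

Summary:
  λ = -3: algebraic multiplicity = 1, geometric multiplicity = 1
  λ = -2: algebraic multiplicity = 4, geometric multiplicity = 2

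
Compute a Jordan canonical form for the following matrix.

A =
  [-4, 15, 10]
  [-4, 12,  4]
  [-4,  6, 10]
J_2(6) ⊕ J_1(6)

The characteristic polynomial is
  det(x·I − A) = x^3 - 18*x^2 + 108*x - 216 = (x - 6)^3

Eigenvalues and multiplicities (the geometric multiplicity of λ is n − rank(A − λI), which equals the number of Jordan blocks for λ):
  λ = 6: algebraic multiplicity = 3, geometric multiplicity = 2

Determining the block sizes for each eigenvalue:
  λ = 6: 2 blocks summing to 3 forces exactly one block of size 2 and the rest size 1 → block sizes [2, 1]

Assembling the blocks gives a Jordan form
J =
  [6, 1, 0]
  [0, 6, 0]
  [0, 0, 6]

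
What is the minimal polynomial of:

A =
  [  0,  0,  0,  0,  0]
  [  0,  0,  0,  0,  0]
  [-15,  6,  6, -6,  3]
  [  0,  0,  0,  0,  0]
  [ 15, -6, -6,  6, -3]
x^2 - 3*x

The characteristic polynomial is χ_A(x) = x^4*(x - 3), so the eigenvalues are known. The minimal polynomial is
  m_A(x) = Π_λ (x − λ)^{k_λ}
where k_λ is the size of the *largest* Jordan block for λ (equivalently, the smallest k with (A − λI)^k v = 0 for every generalised eigenvector v of λ).

  λ = 0: largest Jordan block has size 1, contributing (x − 0)
  λ = 3: largest Jordan block has size 1, contributing (x − 3)

So m_A(x) = x*(x - 3) = x^2 - 3*x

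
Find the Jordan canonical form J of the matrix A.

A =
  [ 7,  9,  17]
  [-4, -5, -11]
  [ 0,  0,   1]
J_3(1)

The characteristic polynomial is
  det(x·I − A) = x^3 - 3*x^2 + 3*x - 1 = (x - 1)^3

Eigenvalues and multiplicities (the geometric multiplicity of λ is n − rank(A − λI), which equals the number of Jordan blocks for λ):
  λ = 1: algebraic multiplicity = 3, geometric multiplicity = 1

Determining the block sizes for each eigenvalue:
  λ = 1: one block (gm = 1), so the single block has size am = 3 → block sizes [3]

Assembling the blocks gives a Jordan form
J =
  [1, 1, 0]
  [0, 1, 1]
  [0, 0, 1]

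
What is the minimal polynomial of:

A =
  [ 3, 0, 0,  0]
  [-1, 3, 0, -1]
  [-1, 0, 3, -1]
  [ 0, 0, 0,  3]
x^2 - 6*x + 9

The characteristic polynomial is χ_A(x) = (x - 3)^4, so the eigenvalues are known. The minimal polynomial is
  m_A(x) = Π_λ (x − λ)^{k_λ}
where k_λ is the size of the *largest* Jordan block for λ (equivalently, the smallest k with (A − λI)^k v = 0 for every generalised eigenvector v of λ).

  λ = 3: largest Jordan block has size 2, contributing (x − 3)^2

So m_A(x) = (x - 3)^2 = x^2 - 6*x + 9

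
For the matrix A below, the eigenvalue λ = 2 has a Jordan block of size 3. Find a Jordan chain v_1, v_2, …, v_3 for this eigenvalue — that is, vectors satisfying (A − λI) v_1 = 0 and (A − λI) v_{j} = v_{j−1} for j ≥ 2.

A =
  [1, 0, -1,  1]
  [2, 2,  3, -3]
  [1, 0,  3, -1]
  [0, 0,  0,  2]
A Jordan chain for λ = 2 of length 3:
v_1 = (0, 1, 0, 0)ᵀ
v_2 = (-1, 2, 1, 0)ᵀ
v_3 = (1, 0, 0, 0)ᵀ

Let N = A − (2)·I. We want v_3 with N^3 v_3 = 0 but N^2 v_3 ≠ 0; then v_{j-1} := N · v_j for j = 3, …, 2.

Pick v_3 = (1, 0, 0, 0)ᵀ.
Then v_2 = N · v_3 = (-1, 2, 1, 0)ᵀ.
Then v_1 = N · v_2 = (0, 1, 0, 0)ᵀ.

Sanity check: (A − (2)·I) v_1 = (0, 0, 0, 0)ᵀ = 0. ✓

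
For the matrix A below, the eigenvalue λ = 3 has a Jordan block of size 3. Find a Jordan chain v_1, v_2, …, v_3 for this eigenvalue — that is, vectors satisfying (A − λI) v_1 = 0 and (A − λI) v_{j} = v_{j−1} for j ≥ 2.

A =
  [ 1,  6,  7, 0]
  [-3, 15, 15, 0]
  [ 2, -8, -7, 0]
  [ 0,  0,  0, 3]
A Jordan chain for λ = 3 of length 3:
v_1 = (4, 6, -4, 0)ᵀ
v_2 = (6, 12, -8, 0)ᵀ
v_3 = (0, 1, 0, 0)ᵀ

Let N = A − (3)·I. We want v_3 with N^3 v_3 = 0 but N^2 v_3 ≠ 0; then v_{j-1} := N · v_j for j = 3, …, 2.

Pick v_3 = (0, 1, 0, 0)ᵀ.
Then v_2 = N · v_3 = (6, 12, -8, 0)ᵀ.
Then v_1 = N · v_2 = (4, 6, -4, 0)ᵀ.

Sanity check: (A − (3)·I) v_1 = (0, 0, 0, 0)ᵀ = 0. ✓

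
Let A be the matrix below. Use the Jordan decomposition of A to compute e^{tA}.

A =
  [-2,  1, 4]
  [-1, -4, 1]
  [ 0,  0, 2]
e^{tA} =
  [t*exp(-3*t) + exp(-3*t), t*exp(-3*t), -t*exp(-3*t) + exp(2*t) - exp(-3*t)]
  [-t*exp(-3*t), -t*exp(-3*t) + exp(-3*t), t*exp(-3*t)]
  [0, 0, exp(2*t)]

Strategy: write A = P · J · P⁻¹ where J is a Jordan canonical form, so e^{tA} = P · e^{tJ} · P⁻¹, and e^{tJ} can be computed block-by-block.

A has Jordan form
J =
  [-3,  1, 0]
  [ 0, -3, 0]
  [ 0,  0, 2]
(up to reordering of blocks).

Per-block formulas:
  For a 2×2 Jordan block J_2(-3): exp(t · J_2(-3)) = e^(-3t)·(I + t·N), where N is the 2×2 nilpotent shift.
  For a 1×1 block at λ = 2: exp(t · [2]) = [e^(2t)].

After assembling e^{tJ} and conjugating by P, we get:

e^{tA} =
  [t*exp(-3*t) + exp(-3*t), t*exp(-3*t), -t*exp(-3*t) + exp(2*t) - exp(-3*t)]
  [-t*exp(-3*t), -t*exp(-3*t) + exp(-3*t), t*exp(-3*t)]
  [0, 0, exp(2*t)]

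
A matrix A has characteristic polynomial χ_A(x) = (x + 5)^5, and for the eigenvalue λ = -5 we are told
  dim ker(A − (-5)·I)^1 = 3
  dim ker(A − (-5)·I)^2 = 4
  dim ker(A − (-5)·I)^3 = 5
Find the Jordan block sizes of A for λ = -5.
Block sizes for λ = -5: [3, 1, 1]

From the dimensions of kernels of powers, the number of Jordan blocks of size at least j is d_j − d_{j−1} where d_j = dim ker(N^j) (with d_0 = 0). Computing the differences gives [3, 1, 1].
The number of blocks of size exactly k is (#blocks of size ≥ k) − (#blocks of size ≥ k + 1), so the partition is: 2 block(s) of size 1, 1 block(s) of size 3.
In nonincreasing order the block sizes are [3, 1, 1].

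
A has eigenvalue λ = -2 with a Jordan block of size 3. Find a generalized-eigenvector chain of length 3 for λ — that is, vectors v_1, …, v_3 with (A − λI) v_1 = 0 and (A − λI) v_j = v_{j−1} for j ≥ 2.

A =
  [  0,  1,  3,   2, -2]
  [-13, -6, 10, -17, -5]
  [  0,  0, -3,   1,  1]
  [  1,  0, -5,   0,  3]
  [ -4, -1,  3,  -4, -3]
A Jordan chain for λ = -2 of length 3:
v_1 = (-3, -3, -3, 3, -6)ᵀ
v_2 = (5, 2, -1, -5, 1)ᵀ
v_3 = (0, 2, 1, 0, 0)ᵀ

Let N = A − (-2)·I. We want v_3 with N^3 v_3 = 0 but N^2 v_3 ≠ 0; then v_{j-1} := N · v_j for j = 3, …, 2.

Pick v_3 = (0, 2, 1, 0, 0)ᵀ.
Then v_2 = N · v_3 = (5, 2, -1, -5, 1)ᵀ.
Then v_1 = N · v_2 = (-3, -3, -3, 3, -6)ᵀ.

Sanity check: (A − (-2)·I) v_1 = (0, 0, 0, 0, 0)ᵀ = 0. ✓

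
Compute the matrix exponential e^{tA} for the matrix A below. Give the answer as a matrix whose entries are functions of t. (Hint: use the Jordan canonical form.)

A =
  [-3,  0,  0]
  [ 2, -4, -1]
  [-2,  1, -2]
e^{tA} =
  [exp(-3*t), 0, 0]
  [2*t*exp(-3*t), -t*exp(-3*t) + exp(-3*t), -t*exp(-3*t)]
  [-2*t*exp(-3*t), t*exp(-3*t), t*exp(-3*t) + exp(-3*t)]

Strategy: write A = P · J · P⁻¹ where J is a Jordan canonical form, so e^{tA} = P · e^{tJ} · P⁻¹, and e^{tJ} can be computed block-by-block.

A has Jordan form
J =
  [-3,  1,  0]
  [ 0, -3,  0]
  [ 0,  0, -3]
(up to reordering of blocks).

Per-block formulas:
  For a 1×1 block at λ = -3: exp(t · [-3]) = [e^(-3t)].
  For a 2×2 Jordan block J_2(-3): exp(t · J_2(-3)) = e^(-3t)·(I + t·N), where N is the 2×2 nilpotent shift.

After assembling e^{tJ} and conjugating by P, we get:

e^{tA} =
  [exp(-3*t), 0, 0]
  [2*t*exp(-3*t), -t*exp(-3*t) + exp(-3*t), -t*exp(-3*t)]
  [-2*t*exp(-3*t), t*exp(-3*t), t*exp(-3*t) + exp(-3*t)]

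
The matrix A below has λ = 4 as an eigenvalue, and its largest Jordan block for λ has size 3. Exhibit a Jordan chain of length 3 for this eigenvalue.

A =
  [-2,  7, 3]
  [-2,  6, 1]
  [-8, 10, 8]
A Jordan chain for λ = 4 of length 3:
v_1 = (-2, 0, -4)ᵀ
v_2 = (-6, -2, -8)ᵀ
v_3 = (1, 0, 0)ᵀ

Let N = A − (4)·I. We want v_3 with N^3 v_3 = 0 but N^2 v_3 ≠ 0; then v_{j-1} := N · v_j for j = 3, …, 2.

Pick v_3 = (1, 0, 0)ᵀ.
Then v_2 = N · v_3 = (-6, -2, -8)ᵀ.
Then v_1 = N · v_2 = (-2, 0, -4)ᵀ.

Sanity check: (A − (4)·I) v_1 = (0, 0, 0)ᵀ = 0. ✓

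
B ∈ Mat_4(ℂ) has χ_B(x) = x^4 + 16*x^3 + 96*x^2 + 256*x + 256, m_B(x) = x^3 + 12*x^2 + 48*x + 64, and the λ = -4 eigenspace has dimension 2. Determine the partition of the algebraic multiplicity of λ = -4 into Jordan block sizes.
Block sizes for λ = -4: [3, 1]

Step 1 — from the characteristic polynomial, algebraic multiplicity of λ = -4 is 4. From dim ker(B − (-4)·I) = 2, there are exactly 2 Jordan blocks for λ = -4.
Step 2 — from the minimal polynomial, the factor (x + 4)^3 tells us the largest block for λ = -4 has size 3.
Step 3 — with total size 4, 2 blocks, and largest block 3, the block sizes (in nonincreasing order) are [3, 1].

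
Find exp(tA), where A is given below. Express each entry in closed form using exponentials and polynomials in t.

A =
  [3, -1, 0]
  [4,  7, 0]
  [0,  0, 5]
e^{tA} =
  [-2*t*exp(5*t) + exp(5*t), -t*exp(5*t), 0]
  [4*t*exp(5*t), 2*t*exp(5*t) + exp(5*t), 0]
  [0, 0, exp(5*t)]

Strategy: write A = P · J · P⁻¹ where J is a Jordan canonical form, so e^{tA} = P · e^{tJ} · P⁻¹, and e^{tJ} can be computed block-by-block.

A has Jordan form
J =
  [5, 1, 0]
  [0, 5, 0]
  [0, 0, 5]
(up to reordering of blocks).

Per-block formulas:
  For a 1×1 block at λ = 5: exp(t · [5]) = [e^(5t)].
  For a 2×2 Jordan block J_2(5): exp(t · J_2(5)) = e^(5t)·(I + t·N), where N is the 2×2 nilpotent shift.

After assembling e^{tJ} and conjugating by P, we get:

e^{tA} =
  [-2*t*exp(5*t) + exp(5*t), -t*exp(5*t), 0]
  [4*t*exp(5*t), 2*t*exp(5*t) + exp(5*t), 0]
  [0, 0, exp(5*t)]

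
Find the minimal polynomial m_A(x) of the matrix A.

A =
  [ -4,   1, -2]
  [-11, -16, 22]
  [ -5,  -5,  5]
x^2 + 10*x + 25

The characteristic polynomial is χ_A(x) = (x + 5)^3, so the eigenvalues are known. The minimal polynomial is
  m_A(x) = Π_λ (x − λ)^{k_λ}
where k_λ is the size of the *largest* Jordan block for λ (equivalently, the smallest k with (A − λI)^k v = 0 for every generalised eigenvector v of λ).

  λ = -5: largest Jordan block has size 2, contributing (x + 5)^2

So m_A(x) = (x + 5)^2 = x^2 + 10*x + 25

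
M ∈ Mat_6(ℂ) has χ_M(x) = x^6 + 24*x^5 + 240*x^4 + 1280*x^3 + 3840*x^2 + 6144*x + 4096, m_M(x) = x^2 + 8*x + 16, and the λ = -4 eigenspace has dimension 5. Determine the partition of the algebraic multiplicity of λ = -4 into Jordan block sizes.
Block sizes for λ = -4: [2, 1, 1, 1, 1]

Step 1 — from the characteristic polynomial, algebraic multiplicity of λ = -4 is 6. From dim ker(M − (-4)·I) = 5, there are exactly 5 Jordan blocks for λ = -4.
Step 2 — from the minimal polynomial, the factor (x + 4)^2 tells us the largest block for λ = -4 has size 2.
Step 3 — with total size 6, 5 blocks, and largest block 2, the block sizes (in nonincreasing order) are [2, 1, 1, 1, 1].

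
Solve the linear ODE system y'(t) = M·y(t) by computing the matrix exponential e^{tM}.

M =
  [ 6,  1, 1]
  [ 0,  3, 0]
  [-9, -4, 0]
e^{tM} =
  [3*t*exp(3*t) + exp(3*t), -t^2*exp(3*t)/2 + t*exp(3*t), t*exp(3*t)]
  [0, exp(3*t), 0]
  [-9*t*exp(3*t), 3*t^2*exp(3*t)/2 - 4*t*exp(3*t), -3*t*exp(3*t) + exp(3*t)]

Strategy: write M = P · J · P⁻¹ where J is a Jordan canonical form, so e^{tM} = P · e^{tJ} · P⁻¹, and e^{tJ} can be computed block-by-block.

M has Jordan form
J =
  [3, 1, 0]
  [0, 3, 1]
  [0, 0, 3]
(up to reordering of blocks).

Per-block formulas:
  For a 3×3 Jordan block J_3(3): exp(t · J_3(3)) = e^(3t)·(I + t·N + (t^2/2)·N^2), where N is the 3×3 nilpotent shift.

After assembling e^{tJ} and conjugating by P, we get:

e^{tM} =
  [3*t*exp(3*t) + exp(3*t), -t^2*exp(3*t)/2 + t*exp(3*t), t*exp(3*t)]
  [0, exp(3*t), 0]
  [-9*t*exp(3*t), 3*t^2*exp(3*t)/2 - 4*t*exp(3*t), -3*t*exp(3*t) + exp(3*t)]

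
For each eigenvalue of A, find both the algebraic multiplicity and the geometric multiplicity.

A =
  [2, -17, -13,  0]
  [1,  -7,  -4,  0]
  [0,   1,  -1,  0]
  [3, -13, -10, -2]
λ = -2: alg = 4, geom = 2

Step 1 — factor the characteristic polynomial to read off the algebraic multiplicities:
  χ_A(x) = (x + 2)^4

Step 2 — compute geometric multiplicities via the rank-nullity identity g(λ) = n − rank(A − λI):
  rank(A − (-2)·I) = 2, so dim ker(A − (-2)·I) = n − 2 = 2

Summary:
  λ = -2: algebraic multiplicity = 4, geometric multiplicity = 2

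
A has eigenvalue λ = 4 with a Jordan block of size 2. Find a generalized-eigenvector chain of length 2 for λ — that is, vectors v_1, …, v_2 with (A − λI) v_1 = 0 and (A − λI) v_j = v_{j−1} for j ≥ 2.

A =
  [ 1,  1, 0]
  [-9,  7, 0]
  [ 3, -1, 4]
A Jordan chain for λ = 4 of length 2:
v_1 = (-3, -9, 3)ᵀ
v_2 = (1, 0, 0)ᵀ

Let N = A − (4)·I. We want v_2 with N^2 v_2 = 0 but N^1 v_2 ≠ 0; then v_{j-1} := N · v_j for j = 2, …, 2.

Pick v_2 = (1, 0, 0)ᵀ.
Then v_1 = N · v_2 = (-3, -9, 3)ᵀ.

Sanity check: (A − (4)·I) v_1 = (0, 0, 0)ᵀ = 0. ✓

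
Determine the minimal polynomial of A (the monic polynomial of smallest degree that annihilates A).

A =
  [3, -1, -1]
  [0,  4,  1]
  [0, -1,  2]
x^2 - 6*x + 9

The characteristic polynomial is χ_A(x) = (x - 3)^3, so the eigenvalues are known. The minimal polynomial is
  m_A(x) = Π_λ (x − λ)^{k_λ}
where k_λ is the size of the *largest* Jordan block for λ (equivalently, the smallest k with (A − λI)^k v = 0 for every generalised eigenvector v of λ).

  λ = 3: largest Jordan block has size 2, contributing (x − 3)^2

So m_A(x) = (x - 3)^2 = x^2 - 6*x + 9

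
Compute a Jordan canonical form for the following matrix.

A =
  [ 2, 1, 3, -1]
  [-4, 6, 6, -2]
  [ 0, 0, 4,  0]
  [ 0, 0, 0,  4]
J_2(4) ⊕ J_1(4) ⊕ J_1(4)

The characteristic polynomial is
  det(x·I − A) = x^4 - 16*x^3 + 96*x^2 - 256*x + 256 = (x - 4)^4

Eigenvalues and multiplicities (the geometric multiplicity of λ is n − rank(A − λI), which equals the number of Jordan blocks for λ):
  λ = 4: algebraic multiplicity = 4, geometric multiplicity = 3

Determining the block sizes for each eigenvalue:
  λ = 4: 3 blocks summing to 4 forces exactly one block of size 2 and the rest size 1 → block sizes [2, 1, 1]

Assembling the blocks gives a Jordan form
J =
  [4, 1, 0, 0]
  [0, 4, 0, 0]
  [0, 0, 4, 0]
  [0, 0, 0, 4]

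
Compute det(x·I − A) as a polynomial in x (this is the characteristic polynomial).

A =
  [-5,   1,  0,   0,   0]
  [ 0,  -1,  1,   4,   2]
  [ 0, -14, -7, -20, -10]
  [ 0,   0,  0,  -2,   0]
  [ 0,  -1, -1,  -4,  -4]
x^5 + 19*x^4 + 139*x^3 + 485*x^2 + 800*x + 500

Expanding det(x·I − A) (e.g. by cofactor expansion or by noting that A is similar to its Jordan form J, which has the same characteristic polynomial as A) gives
  χ_A(x) = x^5 + 19*x^4 + 139*x^3 + 485*x^2 + 800*x + 500
which factors as (x + 2)^2*(x + 5)^3. The eigenvalues (with algebraic multiplicities) are λ = -5 with multiplicity 3, λ = -2 with multiplicity 2.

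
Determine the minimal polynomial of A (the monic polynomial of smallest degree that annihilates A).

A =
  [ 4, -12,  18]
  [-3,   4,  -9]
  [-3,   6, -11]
x^2 + x - 2

The characteristic polynomial is χ_A(x) = (x - 1)*(x + 2)^2, so the eigenvalues are known. The minimal polynomial is
  m_A(x) = Π_λ (x − λ)^{k_λ}
where k_λ is the size of the *largest* Jordan block for λ (equivalently, the smallest k with (A − λI)^k v = 0 for every generalised eigenvector v of λ).

  λ = -2: largest Jordan block has size 1, contributing (x + 2)
  λ = 1: largest Jordan block has size 1, contributing (x − 1)

So m_A(x) = (x - 1)*(x + 2) = x^2 + x - 2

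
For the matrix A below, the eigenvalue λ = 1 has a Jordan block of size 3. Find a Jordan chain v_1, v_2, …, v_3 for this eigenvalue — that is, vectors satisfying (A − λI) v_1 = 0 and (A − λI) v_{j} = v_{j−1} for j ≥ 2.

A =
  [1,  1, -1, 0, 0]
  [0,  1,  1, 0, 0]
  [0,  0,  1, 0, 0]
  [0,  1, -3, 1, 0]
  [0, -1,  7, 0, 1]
A Jordan chain for λ = 1 of length 3:
v_1 = (1, 0, 0, 1, -1)ᵀ
v_2 = (-1, 1, 0, -3, 7)ᵀ
v_3 = (0, 0, 1, 0, 0)ᵀ

Let N = A − (1)·I. We want v_3 with N^3 v_3 = 0 but N^2 v_3 ≠ 0; then v_{j-1} := N · v_j for j = 3, …, 2.

Pick v_3 = (0, 0, 1, 0, 0)ᵀ.
Then v_2 = N · v_3 = (-1, 1, 0, -3, 7)ᵀ.
Then v_1 = N · v_2 = (1, 0, 0, 1, -1)ᵀ.

Sanity check: (A − (1)·I) v_1 = (0, 0, 0, 0, 0)ᵀ = 0. ✓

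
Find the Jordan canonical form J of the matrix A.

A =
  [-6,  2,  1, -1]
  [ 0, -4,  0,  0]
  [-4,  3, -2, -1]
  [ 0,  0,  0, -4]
J_3(-4) ⊕ J_1(-4)

The characteristic polynomial is
  det(x·I − A) = x^4 + 16*x^3 + 96*x^2 + 256*x + 256 = (x + 4)^4

Eigenvalues and multiplicities (the geometric multiplicity of λ is n − rank(A − λI), which equals the number of Jordan blocks for λ):
  λ = -4: algebraic multiplicity = 4, geometric multiplicity = 2

Determining the block sizes for each eigenvalue:
  λ = -4: with am = 4 and gm = 2, the partition is not yet determined (e.g. several partitions of 4 into 2 parts exist). Let N = A − (-4)·I. Computing rank(N^1) = 2, rank(N^2) = 1, rank(N^3) = 0; the number of blocks of size ≥ j is rank(N^{j−1}) − rank(N^j), giving [2, 1, 1]. So we have 1 block(s) of size 3, 1 block(s) of size 1 → block sizes [3, 1]

Assembling the blocks gives a Jordan form
J =
  [-4,  1,  0,  0]
  [ 0, -4,  1,  0]
  [ 0,  0, -4,  0]
  [ 0,  0,  0, -4]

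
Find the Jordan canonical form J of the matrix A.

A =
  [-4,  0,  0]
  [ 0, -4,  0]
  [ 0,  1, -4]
J_2(-4) ⊕ J_1(-4)

The characteristic polynomial is
  det(x·I − A) = x^3 + 12*x^2 + 48*x + 64 = (x + 4)^3

Eigenvalues and multiplicities (the geometric multiplicity of λ is n − rank(A − λI), which equals the number of Jordan blocks for λ):
  λ = -4: algebraic multiplicity = 3, geometric multiplicity = 2

Determining the block sizes for each eigenvalue:
  λ = -4: 2 blocks summing to 3 forces exactly one block of size 2 and the rest size 1 → block sizes [2, 1]

Assembling the blocks gives a Jordan form
J =
  [-4,  1,  0]
  [ 0, -4,  0]
  [ 0,  0, -4]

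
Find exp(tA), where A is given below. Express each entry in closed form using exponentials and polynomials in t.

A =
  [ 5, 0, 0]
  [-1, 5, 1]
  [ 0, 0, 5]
e^{tA} =
  [exp(5*t), 0, 0]
  [-t*exp(5*t), exp(5*t), t*exp(5*t)]
  [0, 0, exp(5*t)]

Strategy: write A = P · J · P⁻¹ where J is a Jordan canonical form, so e^{tA} = P · e^{tJ} · P⁻¹, and e^{tJ} can be computed block-by-block.

A has Jordan form
J =
  [5, 1, 0]
  [0, 5, 0]
  [0, 0, 5]
(up to reordering of blocks).

Per-block formulas:
  For a 1×1 block at λ = 5: exp(t · [5]) = [e^(5t)].
  For a 2×2 Jordan block J_2(5): exp(t · J_2(5)) = e^(5t)·(I + t·N), where N is the 2×2 nilpotent shift.

After assembling e^{tJ} and conjugating by P, we get:

e^{tA} =
  [exp(5*t), 0, 0]
  [-t*exp(5*t), exp(5*t), t*exp(5*t)]
  [0, 0, exp(5*t)]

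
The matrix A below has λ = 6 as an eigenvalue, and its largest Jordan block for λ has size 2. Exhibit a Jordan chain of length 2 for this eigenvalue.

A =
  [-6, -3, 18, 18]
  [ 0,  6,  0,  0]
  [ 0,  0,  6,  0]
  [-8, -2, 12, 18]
A Jordan chain for λ = 6 of length 2:
v_1 = (-12, 0, 0, -8)ᵀ
v_2 = (1, 0, 0, 0)ᵀ

Let N = A − (6)·I. We want v_2 with N^2 v_2 = 0 but N^1 v_2 ≠ 0; then v_{j-1} := N · v_j for j = 2, …, 2.

Pick v_2 = (1, 0, 0, 0)ᵀ.
Then v_1 = N · v_2 = (-12, 0, 0, -8)ᵀ.

Sanity check: (A − (6)·I) v_1 = (0, 0, 0, 0)ᵀ = 0. ✓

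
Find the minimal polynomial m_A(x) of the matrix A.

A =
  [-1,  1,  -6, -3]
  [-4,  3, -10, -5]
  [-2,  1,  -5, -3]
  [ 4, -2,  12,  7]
x^3 - 3*x^2 + 3*x - 1

The characteristic polynomial is χ_A(x) = (x - 1)^4, so the eigenvalues are known. The minimal polynomial is
  m_A(x) = Π_λ (x − λ)^{k_λ}
where k_λ is the size of the *largest* Jordan block for λ (equivalently, the smallest k with (A − λI)^k v = 0 for every generalised eigenvector v of λ).

  λ = 1: largest Jordan block has size 3, contributing (x − 1)^3

So m_A(x) = (x - 1)^3 = x^3 - 3*x^2 + 3*x - 1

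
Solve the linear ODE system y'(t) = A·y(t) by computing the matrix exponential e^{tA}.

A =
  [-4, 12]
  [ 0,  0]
e^{tA} =
  [exp(-4*t), 3 - 3*exp(-4*t)]
  [0, 1]

Strategy: write A = P · J · P⁻¹ where J is a Jordan canonical form, so e^{tA} = P · e^{tJ} · P⁻¹, and e^{tJ} can be computed block-by-block.

A has Jordan form
J =
  [-4, 0]
  [ 0, 0]
(up to reordering of blocks).

Per-block formulas:
  For a 1×1 block at λ = -4: exp(t · [-4]) = [e^(-4t)].
  For a 1×1 block at λ = 0: exp(t · [0]) = [e^(0t)].

After assembling e^{tJ} and conjugating by P, we get:

e^{tA} =
  [exp(-4*t), 3 - 3*exp(-4*t)]
  [0, 1]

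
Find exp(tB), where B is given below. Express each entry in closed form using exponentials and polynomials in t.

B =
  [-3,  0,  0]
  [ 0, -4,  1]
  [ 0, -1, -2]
e^{tB} =
  [exp(-3*t), 0, 0]
  [0, -t*exp(-3*t) + exp(-3*t), t*exp(-3*t)]
  [0, -t*exp(-3*t), t*exp(-3*t) + exp(-3*t)]

Strategy: write B = P · J · P⁻¹ where J is a Jordan canonical form, so e^{tB} = P · e^{tJ} · P⁻¹, and e^{tJ} can be computed block-by-block.

B has Jordan form
J =
  [-3,  1,  0]
  [ 0, -3,  0]
  [ 0,  0, -3]
(up to reordering of blocks).

Per-block formulas:
  For a 1×1 block at λ = -3: exp(t · [-3]) = [e^(-3t)].
  For a 2×2 Jordan block J_2(-3): exp(t · J_2(-3)) = e^(-3t)·(I + t·N), where N is the 2×2 nilpotent shift.

After assembling e^{tJ} and conjugating by P, we get:

e^{tB} =
  [exp(-3*t), 0, 0]
  [0, -t*exp(-3*t) + exp(-3*t), t*exp(-3*t)]
  [0, -t*exp(-3*t), t*exp(-3*t) + exp(-3*t)]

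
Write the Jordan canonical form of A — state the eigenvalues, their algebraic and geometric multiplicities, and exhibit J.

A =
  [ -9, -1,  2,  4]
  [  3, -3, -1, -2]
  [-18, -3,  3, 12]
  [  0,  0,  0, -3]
J_3(-3) ⊕ J_1(-3)

The characteristic polynomial is
  det(x·I − A) = x^4 + 12*x^3 + 54*x^2 + 108*x + 81 = (x + 3)^4

Eigenvalues and multiplicities (the geometric multiplicity of λ is n − rank(A − λI), which equals the number of Jordan blocks for λ):
  λ = -3: algebraic multiplicity = 4, geometric multiplicity = 2

Determining the block sizes for each eigenvalue:
  λ = -3: with am = 4 and gm = 2, the partition is not yet determined (e.g. several partitions of 4 into 2 parts exist). Let N = A − (-3)·I. Computing rank(N^1) = 2, rank(N^2) = 1, rank(N^3) = 0; the number of blocks of size ≥ j is rank(N^{j−1}) − rank(N^j), giving [2, 1, 1]. So we have 1 block(s) of size 3, 1 block(s) of size 1 → block sizes [3, 1]

Assembling the blocks gives a Jordan form
J =
  [-3,  1,  0,  0]
  [ 0, -3,  1,  0]
  [ 0,  0, -3,  0]
  [ 0,  0,  0, -3]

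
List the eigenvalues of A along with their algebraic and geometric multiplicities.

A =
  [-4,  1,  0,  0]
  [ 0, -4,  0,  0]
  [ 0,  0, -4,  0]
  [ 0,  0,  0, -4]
λ = -4: alg = 4, geom = 3

Step 1 — factor the characteristic polynomial to read off the algebraic multiplicities:
  χ_A(x) = (x + 4)^4

Step 2 — compute geometric multiplicities via the rank-nullity identity g(λ) = n − rank(A − λI):
  rank(A − (-4)·I) = 1, so dim ker(A − (-4)·I) = n − 1 = 3

Summary:
  λ = -4: algebraic multiplicity = 4, geometric multiplicity = 3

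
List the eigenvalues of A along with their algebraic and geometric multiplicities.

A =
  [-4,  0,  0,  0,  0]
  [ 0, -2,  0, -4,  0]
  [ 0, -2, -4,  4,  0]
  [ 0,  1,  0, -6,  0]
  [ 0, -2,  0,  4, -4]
λ = -4: alg = 5, geom = 4

Step 1 — factor the characteristic polynomial to read off the algebraic multiplicities:
  χ_A(x) = (x + 4)^5

Step 2 — compute geometric multiplicities via the rank-nullity identity g(λ) = n − rank(A − λI):
  rank(A − (-4)·I) = 1, so dim ker(A − (-4)·I) = n − 1 = 4

Summary:
  λ = -4: algebraic multiplicity = 5, geometric multiplicity = 4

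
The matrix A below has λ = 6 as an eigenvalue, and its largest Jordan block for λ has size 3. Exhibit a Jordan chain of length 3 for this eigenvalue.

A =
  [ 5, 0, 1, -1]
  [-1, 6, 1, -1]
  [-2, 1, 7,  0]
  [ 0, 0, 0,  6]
A Jordan chain for λ = 6 of length 3:
v_1 = (-1, -1, -1, 0)ᵀ
v_2 = (-1, -1, -2, 0)ᵀ
v_3 = (1, 0, 0, 0)ᵀ

Let N = A − (6)·I. We want v_3 with N^3 v_3 = 0 but N^2 v_3 ≠ 0; then v_{j-1} := N · v_j for j = 3, …, 2.

Pick v_3 = (1, 0, 0, 0)ᵀ.
Then v_2 = N · v_3 = (-1, -1, -2, 0)ᵀ.
Then v_1 = N · v_2 = (-1, -1, -1, 0)ᵀ.

Sanity check: (A − (6)·I) v_1 = (0, 0, 0, 0)ᵀ = 0. ✓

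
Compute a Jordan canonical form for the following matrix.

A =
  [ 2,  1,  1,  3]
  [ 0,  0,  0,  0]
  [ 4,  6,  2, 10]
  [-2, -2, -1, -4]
J_3(0) ⊕ J_1(0)

The characteristic polynomial is
  det(x·I − A) = x^4

Eigenvalues and multiplicities (the geometric multiplicity of λ is n − rank(A − λI), which equals the number of Jordan blocks for λ):
  λ = 0: algebraic multiplicity = 4, geometric multiplicity = 2

Determining the block sizes for each eigenvalue:
  λ = 0: with am = 4 and gm = 2, the partition is not yet determined (e.g. several partitions of 4 into 2 parts exist). Let N = A − (0)·I. Computing rank(N^1) = 2, rank(N^2) = 1, rank(N^3) = 0; the number of blocks of size ≥ j is rank(N^{j−1}) − rank(N^j), giving [2, 1, 1]. So we have 1 block(s) of size 3, 1 block(s) of size 1 → block sizes [3, 1]

Assembling the blocks gives a Jordan form
J =
  [0, 1, 0, 0]
  [0, 0, 1, 0]
  [0, 0, 0, 0]
  [0, 0, 0, 0]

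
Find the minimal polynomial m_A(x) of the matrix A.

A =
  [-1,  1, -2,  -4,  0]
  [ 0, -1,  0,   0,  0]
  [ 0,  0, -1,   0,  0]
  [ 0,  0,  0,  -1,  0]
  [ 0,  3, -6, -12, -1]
x^2 + 2*x + 1

The characteristic polynomial is χ_A(x) = (x + 1)^5, so the eigenvalues are known. The minimal polynomial is
  m_A(x) = Π_λ (x − λ)^{k_λ}
where k_λ is the size of the *largest* Jordan block for λ (equivalently, the smallest k with (A − λI)^k v = 0 for every generalised eigenvector v of λ).

  λ = -1: largest Jordan block has size 2, contributing (x + 1)^2

So m_A(x) = (x + 1)^2 = x^2 + 2*x + 1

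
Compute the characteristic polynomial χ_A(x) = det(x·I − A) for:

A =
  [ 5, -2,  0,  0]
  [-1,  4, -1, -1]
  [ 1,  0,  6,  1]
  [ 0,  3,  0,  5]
x^4 - 20*x^3 + 150*x^2 - 500*x + 625

Expanding det(x·I − A) (e.g. by cofactor expansion or by noting that A is similar to its Jordan form J, which has the same characteristic polynomial as A) gives
  χ_A(x) = x^4 - 20*x^3 + 150*x^2 - 500*x + 625
which factors as (x - 5)^4. The eigenvalues (with algebraic multiplicities) are λ = 5 with multiplicity 4.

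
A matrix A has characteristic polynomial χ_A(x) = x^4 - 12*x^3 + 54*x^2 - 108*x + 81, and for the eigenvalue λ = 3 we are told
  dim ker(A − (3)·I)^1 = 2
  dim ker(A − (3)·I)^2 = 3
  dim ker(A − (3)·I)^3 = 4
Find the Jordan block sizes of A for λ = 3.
Block sizes for λ = 3: [3, 1]

From the dimensions of kernels of powers, the number of Jordan blocks of size at least j is d_j − d_{j−1} where d_j = dim ker(N^j) (with d_0 = 0). Computing the differences gives [2, 1, 1].
The number of blocks of size exactly k is (#blocks of size ≥ k) − (#blocks of size ≥ k + 1), so the partition is: 1 block(s) of size 1, 1 block(s) of size 3.
In nonincreasing order the block sizes are [3, 1].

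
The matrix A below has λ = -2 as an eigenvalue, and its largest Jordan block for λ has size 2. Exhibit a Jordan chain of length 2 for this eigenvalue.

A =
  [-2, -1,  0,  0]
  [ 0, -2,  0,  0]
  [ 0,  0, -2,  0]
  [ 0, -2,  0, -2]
A Jordan chain for λ = -2 of length 2:
v_1 = (-1, 0, 0, -2)ᵀ
v_2 = (0, 1, 0, 0)ᵀ

Let N = A − (-2)·I. We want v_2 with N^2 v_2 = 0 but N^1 v_2 ≠ 0; then v_{j-1} := N · v_j for j = 2, …, 2.

Pick v_2 = (0, 1, 0, 0)ᵀ.
Then v_1 = N · v_2 = (-1, 0, 0, -2)ᵀ.

Sanity check: (A − (-2)·I) v_1 = (0, 0, 0, 0)ᵀ = 0. ✓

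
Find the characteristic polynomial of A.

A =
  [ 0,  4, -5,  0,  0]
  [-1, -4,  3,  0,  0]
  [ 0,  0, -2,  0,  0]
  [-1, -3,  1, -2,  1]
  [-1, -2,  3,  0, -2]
x^5 + 10*x^4 + 40*x^3 + 80*x^2 + 80*x + 32

Expanding det(x·I − A) (e.g. by cofactor expansion or by noting that A is similar to its Jordan form J, which has the same characteristic polynomial as A) gives
  χ_A(x) = x^5 + 10*x^4 + 40*x^3 + 80*x^2 + 80*x + 32
which factors as (x + 2)^5. The eigenvalues (with algebraic multiplicities) are λ = -2 with multiplicity 5.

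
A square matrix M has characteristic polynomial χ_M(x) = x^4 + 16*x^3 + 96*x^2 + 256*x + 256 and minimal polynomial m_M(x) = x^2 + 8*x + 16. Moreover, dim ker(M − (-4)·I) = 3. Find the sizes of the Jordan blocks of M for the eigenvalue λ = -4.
Block sizes for λ = -4: [2, 1, 1]

Step 1 — from the characteristic polynomial, algebraic multiplicity of λ = -4 is 4. From dim ker(M − (-4)·I) = 3, there are exactly 3 Jordan blocks for λ = -4.
Step 2 — from the minimal polynomial, the factor (x + 4)^2 tells us the largest block for λ = -4 has size 2.
Step 3 — with total size 4, 3 blocks, and largest block 2, the block sizes (in nonincreasing order) are [2, 1, 1].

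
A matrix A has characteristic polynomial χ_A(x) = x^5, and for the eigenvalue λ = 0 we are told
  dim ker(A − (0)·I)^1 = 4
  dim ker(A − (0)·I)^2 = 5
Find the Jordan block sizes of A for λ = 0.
Block sizes for λ = 0: [2, 1, 1, 1]

From the dimensions of kernels of powers, the number of Jordan blocks of size at least j is d_j − d_{j−1} where d_j = dim ker(N^j) (with d_0 = 0). Computing the differences gives [4, 1].
The number of blocks of size exactly k is (#blocks of size ≥ k) − (#blocks of size ≥ k + 1), so the partition is: 3 block(s) of size 1, 1 block(s) of size 2.
In nonincreasing order the block sizes are [2, 1, 1, 1].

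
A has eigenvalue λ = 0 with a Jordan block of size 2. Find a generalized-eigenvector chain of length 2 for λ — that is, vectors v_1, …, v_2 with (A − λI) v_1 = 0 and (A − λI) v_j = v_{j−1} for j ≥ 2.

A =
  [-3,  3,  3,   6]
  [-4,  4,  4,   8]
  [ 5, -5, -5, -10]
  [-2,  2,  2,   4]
A Jordan chain for λ = 0 of length 2:
v_1 = (-3, -4, 5, -2)ᵀ
v_2 = (1, 0, 0, 0)ᵀ

Let N = A − (0)·I. We want v_2 with N^2 v_2 = 0 but N^1 v_2 ≠ 0; then v_{j-1} := N · v_j for j = 2, …, 2.

Pick v_2 = (1, 0, 0, 0)ᵀ.
Then v_1 = N · v_2 = (-3, -4, 5, -2)ᵀ.

Sanity check: (A − (0)·I) v_1 = (0, 0, 0, 0)ᵀ = 0. ✓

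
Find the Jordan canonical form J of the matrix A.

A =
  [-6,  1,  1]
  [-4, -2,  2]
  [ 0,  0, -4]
J_2(-4) ⊕ J_1(-4)

The characteristic polynomial is
  det(x·I − A) = x^3 + 12*x^2 + 48*x + 64 = (x + 4)^3

Eigenvalues and multiplicities (the geometric multiplicity of λ is n − rank(A − λI), which equals the number of Jordan blocks for λ):
  λ = -4: algebraic multiplicity = 3, geometric multiplicity = 2

Determining the block sizes for each eigenvalue:
  λ = -4: 2 blocks summing to 3 forces exactly one block of size 2 and the rest size 1 → block sizes [2, 1]

Assembling the blocks gives a Jordan form
J =
  [-4,  1,  0]
  [ 0, -4,  0]
  [ 0,  0, -4]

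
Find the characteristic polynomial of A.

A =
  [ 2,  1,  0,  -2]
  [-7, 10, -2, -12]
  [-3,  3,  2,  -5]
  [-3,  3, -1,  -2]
x^4 - 12*x^3 + 54*x^2 - 108*x + 81

Expanding det(x·I − A) (e.g. by cofactor expansion or by noting that A is similar to its Jordan form J, which has the same characteristic polynomial as A) gives
  χ_A(x) = x^4 - 12*x^3 + 54*x^2 - 108*x + 81
which factors as (x - 3)^4. The eigenvalues (with algebraic multiplicities) are λ = 3 with multiplicity 4.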